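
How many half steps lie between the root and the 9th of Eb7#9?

Eb7#9: Eb–G–Bb–Db–F#.
Eb to F# is an augmented ninth: 15 semitones.

15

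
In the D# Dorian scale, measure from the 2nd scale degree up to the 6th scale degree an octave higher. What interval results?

perfect twelfth

The scale runs D# E# F# G# A# B# C#.
2nd scale degree = E#; degree 6 (up an octave) = B#.
E# up to B# spans 12 letter names and 19 semitones — a perfect twelfth.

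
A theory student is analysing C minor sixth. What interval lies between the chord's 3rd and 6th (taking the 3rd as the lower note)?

C minor sixth is spelled C E♭ G A.
3rd = E♭; 6th = A.
E♭ up to A is 6 semitones, a half step wider than a perfect fourth, so the interval is augmented.

augmented fourth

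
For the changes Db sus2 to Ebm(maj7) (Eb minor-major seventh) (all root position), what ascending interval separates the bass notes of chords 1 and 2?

M2

The roots are Db and Eb.
From Db to Eb is 2 semitones, exactly the major second.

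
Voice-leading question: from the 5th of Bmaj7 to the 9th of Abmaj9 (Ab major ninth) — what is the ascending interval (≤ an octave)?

diminished fourth

The 5th of Bmaj7 is F#; the 9th of Abmaj9 (Ab major ninth) is Bb.
4 letter names make it a fourth; at 4 semitones (a half step narrower than perfect) the quality is diminished.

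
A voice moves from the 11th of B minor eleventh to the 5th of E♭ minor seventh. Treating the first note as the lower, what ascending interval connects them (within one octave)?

diminished fifth

B minor eleventh has E as its 11th, and E♭ minor seventh has B♭ as its 5th.
From E to B♭: 6 semitones over a fifth = diminished.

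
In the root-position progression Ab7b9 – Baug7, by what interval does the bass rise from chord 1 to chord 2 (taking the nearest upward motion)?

augmented 2nd

The roots are Ab and B.
From Ab to B: 3 semitones over a second = augmented.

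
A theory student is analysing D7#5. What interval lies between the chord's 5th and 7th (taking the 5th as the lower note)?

D7#5 (D augmented seventh) is spelled D–F♯–A♯–C.
That puts A♯ below C.
A♯ up to C is 2 semitones, a whole step narrower than a major third, so the interval is diminished.

diminished third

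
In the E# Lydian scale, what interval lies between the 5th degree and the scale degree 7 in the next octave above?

major tenth

The scale runs E# F## G## A## B# C## D##.
So we need the interval from B# up to D##.
Counting 10 letters and 16 half steps from B# gives a major tenth.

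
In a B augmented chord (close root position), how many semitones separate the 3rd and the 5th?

B augmented is spelled B D# F##.
D# to F## is a major third: 4 semitones.

4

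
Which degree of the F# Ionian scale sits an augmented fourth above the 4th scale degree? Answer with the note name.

The scale is F# G# A# B C# D# E#.
The 4th scale degree is B; an augmented fourth above that is E# — scale degree 7.

E#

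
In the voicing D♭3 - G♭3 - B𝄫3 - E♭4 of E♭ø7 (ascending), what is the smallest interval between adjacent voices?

Adjacent intervals: D♭3→G♭3 = perfect fourth; G♭3→B𝄫3 = minor third; B𝄫3→E♭4 = augmented fourth.
The smallest is G♭3 to B𝄫3, a minor third (3 semitones).

m3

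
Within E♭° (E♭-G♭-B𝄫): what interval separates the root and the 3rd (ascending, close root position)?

minor 3rd

Root = E♭; 3rd = G♭.
From E♭ to G♭: 3 semitones over a third = minor.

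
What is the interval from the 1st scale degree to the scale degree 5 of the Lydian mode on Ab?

Spelling the Lydian mode on Ab: Ab Bb C D Eb F G.
That puts Ab below Eb.
Counting 5 letters and 7 half steps from Ab gives a perfect fifth.

perfect fifth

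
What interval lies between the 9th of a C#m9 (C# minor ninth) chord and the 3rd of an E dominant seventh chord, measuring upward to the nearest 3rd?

C#m9 (C# minor ninth) has D# as its 9th, and E dominant seventh has G# as its 3rd.
Counting 4 letters and 5 half steps from D# gives a perfect fourth.

perfect fourth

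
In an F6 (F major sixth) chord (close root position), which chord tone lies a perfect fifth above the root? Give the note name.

C

Spelling the chord: F A C D.
The root is F. A perfect fifth above F is C.
C is the chord's 5th.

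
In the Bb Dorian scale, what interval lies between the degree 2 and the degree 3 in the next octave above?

minor ninth

Bb dorian: Bb C Db Eb F G Ab.
The degree 2 is C and the 3rd degree (up an octave) is Db.
C up to Db is 13 semitones, a half step narrower than a major ninth, so the interval is minor.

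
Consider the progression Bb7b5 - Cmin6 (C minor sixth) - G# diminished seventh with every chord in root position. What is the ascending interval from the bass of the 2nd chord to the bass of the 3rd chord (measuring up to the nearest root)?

augmented 5th

The roots are C and G#.
From C to G#: 8 semitones over a fifth = augmented.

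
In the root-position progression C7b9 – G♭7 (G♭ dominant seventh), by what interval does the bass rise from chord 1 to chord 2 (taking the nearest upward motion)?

The roots are C and G♭.
5 letter names make it a fifth; at 6 semitones (a half step narrower than perfect) the quality is diminished.

diminished fifth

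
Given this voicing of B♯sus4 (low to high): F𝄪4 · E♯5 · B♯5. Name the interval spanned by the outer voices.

perfect 11th

The outer voices are F𝄪4 and B♯5.
From F𝄪 to B♯ is 17 semitones, exactly the perfect eleventh.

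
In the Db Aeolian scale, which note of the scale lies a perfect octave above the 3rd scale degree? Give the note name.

Fb

The scale is Db Eb Fb Gb Ab Bbb Cb.
The 3rd scale degree is Fb; a perfect octave above that is Fb — scale degree 3.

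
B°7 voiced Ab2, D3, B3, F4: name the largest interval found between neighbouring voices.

Adjacent intervals: Ab2→D3 = augmented fourth; D3→B3 = major sixth; B3→F4 = diminished fifth.
The largest is D3 to B3, a major sixth (9 semitones).

major sixth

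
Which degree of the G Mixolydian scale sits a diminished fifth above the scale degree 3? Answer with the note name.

F

The scale is G A B C D E F.
The scale degree 3 is B; a diminished fifth above that is F — scale degree 7.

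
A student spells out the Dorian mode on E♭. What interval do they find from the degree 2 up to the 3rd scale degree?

E♭ dorian: E♭ F G♭ A♭ B♭ C D♭.
Degree 2 = F; degree 3 = G♭.
2 letter names make it a second; at 1 semitone (a half step narrower than major) the quality is minor.

minor second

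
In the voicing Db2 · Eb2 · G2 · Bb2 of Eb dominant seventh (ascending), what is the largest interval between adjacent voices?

Adjacent intervals: Db2→Eb2 = major second; Eb2→G2 = major third; G2→Bb2 = minor third.
The largest is Eb2 to G2, a major third (4 semitones).

M3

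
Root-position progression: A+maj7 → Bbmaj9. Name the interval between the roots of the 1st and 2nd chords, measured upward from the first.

minor 2nd

The roots are A and Bb.
From A to Bb: 1 semitone over a second = minor.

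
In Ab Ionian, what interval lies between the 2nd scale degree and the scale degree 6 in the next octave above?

Ab major: Ab Bb C Db Eb F G.
That puts Bb below F.
Counting 12 letters and 19 half steps from Bb gives a perfect twelfth.

perfect twelfth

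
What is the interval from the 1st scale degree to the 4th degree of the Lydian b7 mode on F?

augmented 4th

Spelling the Lydian b7 mode on F: F G A B C D E♭.
That puts F below B.
F up to B is 6 semitones, a half step wider than a perfect fourth, so the interval is augmented.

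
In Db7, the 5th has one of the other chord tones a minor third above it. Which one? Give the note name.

Cb

Spelling the chord: Db-F-Ab-Cb.
The 5th is Ab. A minor third above Ab is Cb.
Cb is the chord's 7th.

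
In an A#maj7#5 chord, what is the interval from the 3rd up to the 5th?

The chord tones of A#+maj7 (A# augmented major seventh) are A#, C##, E##, G##.
The 3rd is C## and the 5th is E##.
C## up to E## spans 3 letter names and 4 semitones — a major third.

major third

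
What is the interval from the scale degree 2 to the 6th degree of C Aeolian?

diminished fifth

Spelling C Aeolian: C D E♭ F G A♭ B♭.
That puts D below A♭.
From D to A♭: 6 semitones over a fifth = diminished.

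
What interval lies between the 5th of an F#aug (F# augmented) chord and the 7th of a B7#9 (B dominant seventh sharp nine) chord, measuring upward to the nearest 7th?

The 5th of F#aug (F# augmented) is C##; the 7th of B7#9 (B dominant seventh sharp nine) is A.
From C## to A: 7 semitones over a sixth = diminished.

d6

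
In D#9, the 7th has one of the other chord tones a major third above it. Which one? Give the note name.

E#

The chord tones of D# dominant ninth are D# F## A# C# E#.
The 7th is C#. A major third above C# is E#.
E# is the chord's 9th.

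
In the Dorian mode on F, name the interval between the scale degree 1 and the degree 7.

F dorian: F G Ab Bb C D Eb.
So we need the interval from F up to Eb.
7 letter names make it a seventh; at 10 semitones (a half step narrower than major) the quality is minor.

minor seventh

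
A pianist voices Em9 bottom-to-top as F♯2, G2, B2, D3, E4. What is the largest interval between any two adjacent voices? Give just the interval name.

major 9th

Adjacent intervals: F♯2→G2 = minor second; G2→B2 = major third; B2→D3 = minor third; D3→E4 = major ninth.
The largest is D3 to E4, a major ninth (14 semitones).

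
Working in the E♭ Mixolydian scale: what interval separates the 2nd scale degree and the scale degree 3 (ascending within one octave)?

major second

Spelling the E♭ Mixolydian scale: E♭ F G A♭ B♭ C D♭.
2nd scale degree = F; scale degree 3 = G.
F up to G spans 2 letter names and 2 semitones — a major second.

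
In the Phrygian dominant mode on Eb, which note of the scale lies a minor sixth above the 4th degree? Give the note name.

The scale is Eb Fb G Ab Bb Cb Db.
The 4th degree is Ab; a minor sixth above that is Fb — scale degree 2.

Fb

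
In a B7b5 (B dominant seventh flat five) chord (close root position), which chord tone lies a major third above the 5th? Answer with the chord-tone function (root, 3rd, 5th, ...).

Spelling the chord: B–D♯–F–A.
The 5th is F. A major third above F is A.
A is the chord's 7th.

7th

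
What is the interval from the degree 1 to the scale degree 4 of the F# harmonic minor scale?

perfect fourth

F# harmonic minor: F# G# A B C# D E#.
That puts F# below B.
From F# to B is 5 semitones, exactly the perfect fourth.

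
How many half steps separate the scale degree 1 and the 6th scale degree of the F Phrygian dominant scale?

The scale is F G♭ A B♭ C D♭ E♭.
F up to D♭ is a minor sixth — 8 semitones.

8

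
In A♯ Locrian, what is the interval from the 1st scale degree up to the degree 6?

minor sixth

Spelling A♯ Locrian: A♯ B C♯ D♯ E F♯ G♯.
That puts A♯ below F♯.
6 letter names make it a sixth; at 8 semitones (a half step narrower than major) the quality is minor.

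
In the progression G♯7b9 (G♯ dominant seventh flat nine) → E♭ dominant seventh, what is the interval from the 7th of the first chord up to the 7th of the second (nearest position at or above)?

d6

The 7th of G♯7b9 (G♯ dominant seventh flat nine) is F♯; the 7th of E♭ dominant seventh is D♭.
6 letter names make it a sixth; at 7 semitones (a whole step narrower than major) the quality is diminished.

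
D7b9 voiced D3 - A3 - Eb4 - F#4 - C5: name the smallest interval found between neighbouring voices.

Adjacent intervals: D3→A3 = perfect fifth; A3→Eb4 = diminished fifth; Eb4→F#4 = augmented second; F#4→C5 = diminished fifth.
The smallest is Eb4 to F#4, an augmented second (3 semitones).

augmented second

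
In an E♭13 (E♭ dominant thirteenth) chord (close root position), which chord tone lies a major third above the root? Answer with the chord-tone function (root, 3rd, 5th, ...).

3rd

E♭13 (E♭ dominant thirteenth): E♭, G, B♭, D♭, F, C.
The root is E♭. A major third above E♭ is G.
G is the chord's 3rd.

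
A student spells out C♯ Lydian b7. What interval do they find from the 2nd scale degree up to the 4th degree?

The scale runs C♯ D♯ E♯ F𝄪 G♯ A♯ B.
The 2nd scale degree is D♯ and the scale degree 4 is F𝄪.
D♯ up to F𝄪 spans 3 letter names and 4 semitones — a major third.

M3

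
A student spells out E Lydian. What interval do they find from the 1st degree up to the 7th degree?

major 7th

The scale runs E F♯ G♯ A♯ B C♯ D♯.
So we need the interval from E up to D♯.
Counting 7 letters and 11 half steps from E gives a major seventh.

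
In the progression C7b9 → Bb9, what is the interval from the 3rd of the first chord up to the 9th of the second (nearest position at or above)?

minor sixth

The 3rd of C7b9 is E; the 9th of Bb9 is C.
E up to C is 8 semitones, a half step narrower than a major sixth, so the interval is minor.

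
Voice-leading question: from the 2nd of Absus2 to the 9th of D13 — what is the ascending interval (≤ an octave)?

Absus2 has Bb as its 2nd, and D13 has E as its 9th.
Bb up to E is 6 semitones, a half step wider than a perfect fourth, so the interval is augmented.

A4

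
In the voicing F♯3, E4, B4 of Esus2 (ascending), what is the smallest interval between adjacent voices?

perfect fifth

Adjacent intervals: F♯3→E4 = minor seventh; E4→B4 = perfect fifth.
The smallest is E4 to B4, a perfect fifth (7 semitones).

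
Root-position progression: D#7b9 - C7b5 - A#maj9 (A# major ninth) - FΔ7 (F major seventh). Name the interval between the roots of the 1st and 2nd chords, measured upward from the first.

The roots are D# and C.
D# up to C is 9 semitones, a whole step narrower than a major seventh, so the interval is diminished.

d7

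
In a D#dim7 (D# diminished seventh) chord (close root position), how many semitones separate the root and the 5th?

6

D#°7: D# F# A C.
D# to A is a diminished fifth: 6 semitones.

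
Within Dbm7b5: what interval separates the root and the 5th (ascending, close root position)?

diminished fifth

The chord tones of Dbm7b5 are Db Fb Abb Cb.
So we need the interval from Db up to Abb.
5 letter names make it a fifth; at 6 semitones (a half step narrower than perfect) the quality is diminished.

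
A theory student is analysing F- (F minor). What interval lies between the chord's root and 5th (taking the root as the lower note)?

F minor: F-Ab-C.
So we need the interval from F up to C.
Counting 5 letters and 7 half steps from F gives a perfect fifth.

perfect fifth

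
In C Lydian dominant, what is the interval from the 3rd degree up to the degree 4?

major second

Spelling C Lydian dominant: C D E F# G A Bb.
That puts E below F#.
Counting 2 letters and 2 half steps from E gives a major second.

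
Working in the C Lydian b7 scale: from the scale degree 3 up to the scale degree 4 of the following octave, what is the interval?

major ninth

Spelling the C Lydian b7 scale: C D E F# G A Bb.
That puts E below F#.
Counting 9 letters and 14 half steps from E gives a major ninth.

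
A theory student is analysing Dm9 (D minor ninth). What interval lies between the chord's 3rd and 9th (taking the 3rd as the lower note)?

M7

The chord tones of Dmin9 are D-F-A-C-E.
That puts F below E.
From F to E is 11 semitones, exactly the major seventh.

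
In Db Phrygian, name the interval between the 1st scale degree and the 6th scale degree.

minor 6th

The scale runs Db Ebb Fb Gb Ab Bbb Cb.
That puts Db below Bbb.
From Db to Bbb: 8 semitones over a sixth = minor.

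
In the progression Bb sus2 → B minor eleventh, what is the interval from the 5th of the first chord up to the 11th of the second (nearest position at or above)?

major 7th

Bb sus2 has F as its 5th, and B minor eleventh has E as its 11th.
Counting 7 letters and 11 half steps from F gives a major seventh.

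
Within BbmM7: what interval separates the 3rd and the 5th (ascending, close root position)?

major third

Spelling the chord: Bb Db F A.
So we need the interval from Db up to F.
From Db to F is 4 semitones, exactly the major third.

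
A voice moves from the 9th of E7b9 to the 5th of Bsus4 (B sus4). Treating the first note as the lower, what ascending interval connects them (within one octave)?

augmented unison

The 9th of E7b9 is F; the 5th of Bsus4 (B sus4) is F#.
From F to F#: 1 semitone over a unison = augmented.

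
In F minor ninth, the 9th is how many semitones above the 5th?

7

F minor ninth: F, Ab, C, Eb, G.
C to G is a perfect fifth: 7 semitones.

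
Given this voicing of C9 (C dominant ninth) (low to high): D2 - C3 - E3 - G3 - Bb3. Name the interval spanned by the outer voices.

minor thirteenth

The outer voices are D2 and Bb3.
13 letter names make it a thirteenth; at 20 semitones (a half step narrower than major) the quality is minor.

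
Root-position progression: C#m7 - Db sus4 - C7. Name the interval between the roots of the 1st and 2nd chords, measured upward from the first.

The roots are C# and Db.
C# up to Db is 0 semitones, a whole step narrower than a major second, so the interval is diminished.

diminished second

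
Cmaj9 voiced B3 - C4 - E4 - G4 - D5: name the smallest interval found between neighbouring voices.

Adjacent intervals: B3→C4 = minor second; C4→E4 = major third; E4→G4 = minor third; G4→D5 = perfect fifth.
The smallest is B3 to C4, a minor second (1 semitone).

minor second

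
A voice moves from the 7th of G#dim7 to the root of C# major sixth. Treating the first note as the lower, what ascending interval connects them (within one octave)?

G#dim7 has F as its 7th, and C# major sixth has C# as its root.
F up to C# is 8 semitones, a half step wider than a perfect fifth, so the interval is augmented.

A5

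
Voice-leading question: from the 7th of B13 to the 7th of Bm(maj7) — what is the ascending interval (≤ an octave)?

augmented 1st

B13 has A as its 7th, and Bm(maj7) has A♯ as its 7th.
1 letter names make it a unison; at 1 semitone (a half step wider than perfect) the quality is augmented.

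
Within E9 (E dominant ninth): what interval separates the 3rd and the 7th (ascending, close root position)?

diminished 5th

E dominant ninth is spelled E-G♯-B-D-F♯.
The 3rd is G♯ and the 7th is D.
From G♯ to D: 6 semitones over a fifth = diminished.
This 3–7 tritone is the characteristic tension at the heart of the dominant sound.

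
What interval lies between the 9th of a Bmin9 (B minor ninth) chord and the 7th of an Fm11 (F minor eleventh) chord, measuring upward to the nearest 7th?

Bmin9 (B minor ninth) has C# as its 9th, and Fm11 (F minor eleventh) has Eb as its 7th.
C# up to Eb is 2 semitones, a whole step narrower than a major third, so the interval is diminished.

diminished third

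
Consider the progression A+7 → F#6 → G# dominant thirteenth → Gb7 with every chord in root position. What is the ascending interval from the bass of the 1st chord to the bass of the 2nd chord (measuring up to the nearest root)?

The roots are A and F#.
From A to F# is 9 semitones, exactly the major sixth.

major sixth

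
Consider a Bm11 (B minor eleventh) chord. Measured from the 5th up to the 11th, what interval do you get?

Bm11 is spelled B, D, F#, A, C#, E.
The 5th is F# and the 11th is E.
F# up to E is 10 semitones, a half step narrower than a major seventh, so the interval is minor.

minor 7th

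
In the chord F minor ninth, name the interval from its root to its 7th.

Fmin9 is spelled F-Ab-C-Eb-G.
The root is F and the 7th is Eb.
7 letter names make it a seventh; at 10 semitones (a half step narrower than major) the quality is minor.

minor 7th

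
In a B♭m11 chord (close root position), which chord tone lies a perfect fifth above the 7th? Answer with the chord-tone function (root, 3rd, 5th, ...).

11th

B♭ minor eleventh is spelled B♭-D♭-F-A♭-C-E♭.
The 7th is A♭. A perfect fifth above A♭ is E♭.
E♭ is the chord's 11th.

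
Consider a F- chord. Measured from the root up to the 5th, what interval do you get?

Fm: F, A♭, C.
The root is F and the 5th is C.
F up to C spans 5 letter names and 7 semitones — a perfect fifth.

perfect 5th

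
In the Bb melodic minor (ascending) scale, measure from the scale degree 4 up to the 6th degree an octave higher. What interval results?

Spelling the Bb melodic minor (ascending) scale: Bb C Db Eb F G A.
Scale degree 4 = Eb; degree 6 (up an octave) = G.
Eb up to G spans 10 letter names and 16 semitones — a major tenth.

major tenth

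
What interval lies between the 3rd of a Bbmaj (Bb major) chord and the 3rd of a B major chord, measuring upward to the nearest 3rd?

augmented 1st

The 3rd of Bbmaj (Bb major) is D; the 3rd of B major is D#.
From D to D#: 1 semitone over a unison = augmented.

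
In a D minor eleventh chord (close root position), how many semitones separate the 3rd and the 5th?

D minor eleventh: D F A C E G.
F to A is a major third: 4 semitones.

4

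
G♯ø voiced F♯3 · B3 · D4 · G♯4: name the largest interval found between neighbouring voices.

augmented fourth

Adjacent intervals: F♯3→B3 = perfect fourth; B3→D4 = minor third; D4→G♯4 = augmented fourth.
The largest is D4 to G♯4, an augmented fourth (6 semitones).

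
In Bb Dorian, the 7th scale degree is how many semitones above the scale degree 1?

The scale is Bb C Db Eb F G Ab.
Bb up to Ab is a minor seventh — 10 semitones.

10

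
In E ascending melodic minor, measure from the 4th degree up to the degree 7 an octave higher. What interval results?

augmented eleventh

The scale runs E F♯ G A B C♯ D♯.
4th degree = A; 7th degree (up an octave) = D♯.
From A to D♯: 18 semitones over an eleventh = augmented.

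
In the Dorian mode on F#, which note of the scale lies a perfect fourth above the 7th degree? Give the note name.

The scale is F# G# A B C# D# E.
The 7th degree is E; a perfect fourth above that is A — scale degree 3.

A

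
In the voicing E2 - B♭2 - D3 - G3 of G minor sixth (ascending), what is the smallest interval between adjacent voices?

major third

Adjacent intervals: E2→B♭2 = diminished fifth; B♭2→D3 = major third; D3→G3 = perfect fourth.
The smallest is B♭2 to D3, a major third (4 semitones).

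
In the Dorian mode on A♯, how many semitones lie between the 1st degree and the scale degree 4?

The scale is A♯ B♯ C♯ D♯ E♯ F𝄪 G♯.
A♯ up to D♯ is a perfect fourth — 5 semitones.

5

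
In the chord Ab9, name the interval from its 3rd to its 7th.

Spelling the chord: Ab-C-Eb-Gb-Bb.
3rd = C; 7th = Gb.
From C to Gb: 6 semitones over a fifth = diminished.

diminished fifth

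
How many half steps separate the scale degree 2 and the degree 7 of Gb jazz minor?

9

The scale is Gb Ab Bbb Cb Db Eb F.
Ab up to F is a major sixth — 9 semitones.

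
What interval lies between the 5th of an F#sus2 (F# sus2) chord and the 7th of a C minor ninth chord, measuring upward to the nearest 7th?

diminished seventh

F#sus2 (F# sus2) has C# as its 5th, and C minor ninth has Bb as its 7th.
C# up to Bb is 9 semitones, a whole step narrower than a major seventh, so the interval is diminished.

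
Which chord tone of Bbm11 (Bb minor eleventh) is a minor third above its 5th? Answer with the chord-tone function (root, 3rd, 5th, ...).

7th

Bbm11: Bb-Db-F-Ab-C-Eb.
The 5th is F. A minor third above F is Ab.
Ab is the chord's 7th.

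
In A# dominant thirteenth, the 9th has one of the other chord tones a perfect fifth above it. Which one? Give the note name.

F##

A# dominant thirteenth is spelled A#–C##–E#–G#–B#–F##.
The 9th is B#. A perfect fifth above B# is F##.
F## is the chord's 13th.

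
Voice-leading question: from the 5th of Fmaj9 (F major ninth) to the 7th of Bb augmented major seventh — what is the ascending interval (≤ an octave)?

major sixth

Fmaj9 (F major ninth) has C as its 5th, and Bb augmented major seventh has A as its 7th.
From C to A is 9 semitones, exactly the major sixth.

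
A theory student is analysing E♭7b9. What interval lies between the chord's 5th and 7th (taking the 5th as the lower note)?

m3

E♭7b9 (E♭ dominant seventh flat nine) is spelled E♭–G–B♭–D♭–F♭.
So we need the interval from B♭ up to D♭.
B♭ up to D♭ is 3 semitones, a half step narrower than a major third, so the interval is minor.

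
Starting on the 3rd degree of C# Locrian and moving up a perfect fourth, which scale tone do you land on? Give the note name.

A

The scale is C# D E F# G A B.
The 3rd degree is E; a perfect fourth above that is A — scale degree 6.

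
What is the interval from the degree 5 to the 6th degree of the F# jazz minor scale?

Spelling the F# jazz minor scale: F# G# A B C# D# E#.
That puts C# below D#.
C# up to D# spans 2 letter names and 2 semitones — a major second.

major second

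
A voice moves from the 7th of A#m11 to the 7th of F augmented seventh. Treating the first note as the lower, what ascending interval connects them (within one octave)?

diminished sixth

The 7th of A#m11 is G#; the 7th of F augmented seventh is Eb.
From G# to Eb: 7 semitones over a sixth = diminished.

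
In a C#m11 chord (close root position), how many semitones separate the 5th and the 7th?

Spelling the chord: C# E G# B D# F#.
G# to B is a minor third: 3 semitones.

3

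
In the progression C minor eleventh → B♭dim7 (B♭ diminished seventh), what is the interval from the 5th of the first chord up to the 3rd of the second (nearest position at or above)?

diminished fifth

C minor eleventh has G as its 5th, and B♭dim7 (B♭ diminished seventh) has D♭ as its 3rd.
From G to D♭: 6 semitones over a fifth = diminished.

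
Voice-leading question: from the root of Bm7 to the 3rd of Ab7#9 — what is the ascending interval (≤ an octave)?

The root of Bm7 is B; the 3rd of Ab7#9 is C.
From B to C: 1 semitone over a second = minor.

minor second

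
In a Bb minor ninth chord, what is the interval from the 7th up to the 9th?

major third

Bbmin9 (Bb minor ninth): Bb–Db–F–Ab–C.
7th = Ab; 9th = C.
Counting 3 letters and 4 half steps from Ab gives a major third.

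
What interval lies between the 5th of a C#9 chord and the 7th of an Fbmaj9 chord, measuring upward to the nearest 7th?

The 5th of C#9 is G#; the 7th of Fbmaj9 is Eb.
6 letter names make it a sixth; at 7 semitones (a whole step narrower than major) the quality is diminished.

diminished sixth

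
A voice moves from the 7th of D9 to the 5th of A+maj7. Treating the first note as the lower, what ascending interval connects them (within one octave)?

augmented 3rd

D9 has C as its 7th, and A+maj7 has E# as its 5th.
C up to E# is 5 semitones, a half step wider than a major third, so the interval is augmented.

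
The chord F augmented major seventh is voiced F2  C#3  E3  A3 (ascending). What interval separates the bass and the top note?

major tenth

The outer voices are F2 and A3.
From F to A is 16 semitones, exactly the major tenth.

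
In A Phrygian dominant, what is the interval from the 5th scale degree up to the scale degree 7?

The scale runs A B♭ C♯ D E F G.
The 5th scale degree is E and the degree 7 is G.
From E to G: 3 semitones over a third = minor.

minor 3rd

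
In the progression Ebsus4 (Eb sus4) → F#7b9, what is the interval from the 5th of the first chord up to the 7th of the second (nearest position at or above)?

The 5th of Ebsus4 (Eb sus4) is Bb; the 7th of F#7b9 is E.
From Bb to E: 6 semitones over a fourth = augmented.

augmented fourth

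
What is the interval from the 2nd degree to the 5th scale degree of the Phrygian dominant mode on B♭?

augmented 4th

The scale runs B♭ C♭ D E♭ F G♭ A♭.
That puts C♭ below F.
From C♭ to F: 6 semitones over a fourth = augmented.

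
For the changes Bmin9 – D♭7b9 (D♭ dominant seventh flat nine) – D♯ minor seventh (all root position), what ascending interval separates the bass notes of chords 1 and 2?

d3

The roots are B and D♭.
B up to D♭ is 2 semitones, a whole step narrower than a major third, so the interval is diminished.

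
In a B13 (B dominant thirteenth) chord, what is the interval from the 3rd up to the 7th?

B13 (B dominant thirteenth): B–D#–F#–A–C#–G#.
So we need the interval from D# up to A.
5 letter names make it a fifth; at 6 semitones (a half step narrower than perfect) the quality is diminished.

diminished fifth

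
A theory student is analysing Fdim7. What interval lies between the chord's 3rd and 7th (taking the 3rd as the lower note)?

The chord tones of Fdim7 (F diminished seventh) are F A♭ C♭ E𝄫.
The 3rd is A♭ and the 7th is E𝄫.
5 letter names make it a fifth; at 6 semitones (a half step narrower than perfect) the quality is diminished.

diminished fifth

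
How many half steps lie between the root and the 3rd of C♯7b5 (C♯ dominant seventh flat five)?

4

The chord tones of C♯7b5 are C♯ E♯ G B.
C♯ to E♯ is a major third: 4 semitones.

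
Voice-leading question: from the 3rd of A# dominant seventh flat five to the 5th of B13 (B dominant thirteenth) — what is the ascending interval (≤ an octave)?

diminished fourth

A# dominant seventh flat five has C## as its 3rd, and B13 (B dominant thirteenth) has F# as its 5th.
4 letter names make it a fourth; at 4 semitones (a half step narrower than perfect) the quality is diminished.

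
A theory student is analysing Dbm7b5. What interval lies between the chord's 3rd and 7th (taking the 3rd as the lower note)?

Spelling the chord: Db, Fb, Abb, Cb.
So we need the interval from Fb up to Cb.
Counting 5 letters and 7 half steps from Fb gives a perfect fifth.

P5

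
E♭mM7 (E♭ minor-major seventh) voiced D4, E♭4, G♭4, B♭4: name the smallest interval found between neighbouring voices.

minor second

Adjacent intervals: D4→E♭4 = minor second; E♭4→G♭4 = minor third; G♭4→B♭4 = major third.
The smallest is D4 to E♭4, a minor second (1 semitone).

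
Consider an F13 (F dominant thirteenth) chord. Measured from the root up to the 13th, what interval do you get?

M13

The chord tones of F13 are F, A, C, Eb, G, D.
Root = F; 13th = D.
Counting 13 letters and 21 half steps from F gives a major thirteenth.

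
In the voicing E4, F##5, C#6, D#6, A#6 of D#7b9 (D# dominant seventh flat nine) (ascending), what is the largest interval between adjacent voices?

Adjacent intervals: E4→F##5 = augmented ninth; F##5→C#6 = diminished fifth; C#6→D#6 = major second; D#6→A#6 = perfect fifth.
The largest is E4 to F##5, an augmented ninth (15 semitones).

augmented ninth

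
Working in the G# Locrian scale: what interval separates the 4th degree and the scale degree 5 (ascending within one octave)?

The scale runs G# A B C# D E F#.
4th degree = C#; 5th scale degree = D.
2 letter names make it a second; at 1 semitone (a half step narrower than major) the quality is minor.

m2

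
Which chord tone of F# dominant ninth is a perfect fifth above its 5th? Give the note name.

G#

F#9 (F# dominant ninth) is spelled F# A# C# E G#.
The 5th is C#. A perfect fifth above C# is G#.
G# is the chord's 9th.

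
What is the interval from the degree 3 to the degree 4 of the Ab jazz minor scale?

M2

The scale runs Ab Bb Cb Db Eb F G.
The degree 3 is Cb and the 4th degree is Db.
From Cb to Db is 2 semitones, exactly the major second.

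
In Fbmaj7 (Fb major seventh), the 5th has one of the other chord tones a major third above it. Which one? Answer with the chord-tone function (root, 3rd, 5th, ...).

FbΔ7 (Fb major seventh): Fb, Ab, Cb, Eb.
The 5th is Cb. A major third above Cb is Eb.
Eb is the chord's 7th.

7th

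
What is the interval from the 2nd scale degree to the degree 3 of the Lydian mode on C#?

major second

C# lydian: C# D# E# F## G# A# B#.
That puts D# below E#.
D# up to E# spans 2 letter names and 2 semitones — a major second.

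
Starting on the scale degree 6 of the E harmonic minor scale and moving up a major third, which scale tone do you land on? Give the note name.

The scale is E F# G A B C D#.
The scale degree 6 is C; a major third above that is E — scale degree 1.

E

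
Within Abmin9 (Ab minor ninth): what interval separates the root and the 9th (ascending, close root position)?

The chord tones of Abmin9 are Ab, Cb, Eb, Gb, Bb.
So we need the interval from Ab up to Bb.
Counting 9 letters and 14 half steps from Ab gives a major ninth.

major ninth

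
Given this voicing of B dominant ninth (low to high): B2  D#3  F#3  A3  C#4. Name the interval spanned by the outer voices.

The outer voices are B2 and C#4.
From B to C# is 14 semitones, exactly the major ninth.

major 9th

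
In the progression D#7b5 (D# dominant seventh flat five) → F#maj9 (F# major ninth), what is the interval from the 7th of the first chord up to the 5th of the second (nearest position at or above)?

perfect 1st

D#7b5 (D# dominant seventh flat five) has C# as its 7th, and F#maj9 (F# major ninth) has C# as its 5th.
C# up to C# spans 1 letter names and 0 semitones — a perfect unison.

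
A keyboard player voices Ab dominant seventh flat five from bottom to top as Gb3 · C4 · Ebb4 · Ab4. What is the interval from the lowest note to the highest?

The outer voices are Gb3 and Ab4.
Gb up to Ab spans 9 letter names and 14 semitones — a major ninth.

major 9th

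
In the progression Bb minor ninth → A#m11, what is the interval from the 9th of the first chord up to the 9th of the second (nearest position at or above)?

The 9th of Bb minor ninth is C; the 9th of A#m11 is B#.
C up to B# is 12 semitones, a half step wider than a major seventh, so the interval is augmented.

A7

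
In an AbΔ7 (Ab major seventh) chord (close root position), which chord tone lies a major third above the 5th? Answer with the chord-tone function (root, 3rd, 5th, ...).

7th

The chord tones of Abmaj7 are Ab C Eb G.
The 5th is Eb. A major third above Eb is G.
G is the chord's 7th.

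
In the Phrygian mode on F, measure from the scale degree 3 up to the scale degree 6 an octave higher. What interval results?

Spelling the Phrygian mode on F: F Gb Ab Bb C Db Eb.
Scale degree 3 = Ab; 6th scale degree (up an octave) = Db.
From Ab to Db is 17 semitones, exactly the perfect eleventh.

perfect eleventh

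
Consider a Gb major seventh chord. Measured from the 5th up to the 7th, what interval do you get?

GbM7: Gb Bb Db F.
The 5th is Db and the 7th is F.
From Db to F is 4 semitones, exactly the major third.

major third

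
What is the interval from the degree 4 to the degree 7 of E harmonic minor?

E harmonic minor: E F♯ G A B C D♯.
So we need the interval from A up to D♯.
From A to D♯: 6 semitones over a fourth = augmented.

augmented 4th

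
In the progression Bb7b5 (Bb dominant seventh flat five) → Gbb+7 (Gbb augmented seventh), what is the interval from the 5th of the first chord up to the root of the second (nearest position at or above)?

The 5th of Bb7b5 (Bb dominant seventh flat five) is Fb; the root of Gbb+7 (Gbb augmented seventh) is Gbb.
Fb up to Gbb is 1 semitone, a half step narrower than a major second, so the interval is minor.

minor 2nd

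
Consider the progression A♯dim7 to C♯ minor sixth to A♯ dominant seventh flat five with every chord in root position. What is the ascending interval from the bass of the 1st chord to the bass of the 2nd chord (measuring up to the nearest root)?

minor 3rd

The roots are A♯ and C♯.
From A♯ to C♯: 3 semitones over a third = minor.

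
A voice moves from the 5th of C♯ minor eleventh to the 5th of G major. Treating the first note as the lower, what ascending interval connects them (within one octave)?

The 5th of C♯ minor eleventh is G♯; the 5th of G major is D.
5 letter names make it a fifth; at 6 semitones (a half step narrower than perfect) the quality is diminished.

d5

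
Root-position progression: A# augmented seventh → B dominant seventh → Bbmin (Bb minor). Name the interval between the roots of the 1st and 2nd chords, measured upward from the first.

The roots are A# and B.
A# up to B is 1 semitone, a half step narrower than a major second, so the interval is minor.

minor second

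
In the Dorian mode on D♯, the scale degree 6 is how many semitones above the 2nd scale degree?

The scale is D♯ E♯ F♯ G♯ A♯ B♯ C♯.
E♯ up to B♯ is a perfect fifth — 7 semitones.

7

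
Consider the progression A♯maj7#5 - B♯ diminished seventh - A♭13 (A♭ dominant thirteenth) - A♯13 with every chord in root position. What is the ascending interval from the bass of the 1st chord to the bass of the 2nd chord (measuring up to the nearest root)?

The roots are A♯ and B♯.
From A♯ to B♯ is 2 semitones, exactly the major second.

major 2nd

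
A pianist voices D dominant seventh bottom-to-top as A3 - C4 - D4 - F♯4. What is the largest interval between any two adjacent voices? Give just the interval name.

major third

Adjacent intervals: A3→C4 = minor third; C4→D4 = major second; D4→F♯4 = major third.
The largest is D4 to F♯4, a major third (4 semitones).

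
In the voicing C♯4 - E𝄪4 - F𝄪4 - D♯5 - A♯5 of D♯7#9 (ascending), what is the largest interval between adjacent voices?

m6

Adjacent intervals: C♯4→E𝄪4 = augmented third; E𝄪4→F𝄪4 = minor second; F𝄪4→D♯5 = minor sixth; D♯5→A♯5 = perfect fifth.
The largest is F𝄪4 to D♯5, a minor sixth (8 semitones).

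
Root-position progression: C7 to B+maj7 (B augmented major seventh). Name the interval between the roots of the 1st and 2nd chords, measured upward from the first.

The roots are C and B.
C up to B spans 7 letter names and 11 semitones — a major seventh.

major seventh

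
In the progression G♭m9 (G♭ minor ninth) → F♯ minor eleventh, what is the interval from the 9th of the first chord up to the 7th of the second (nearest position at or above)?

G♭m9 (G♭ minor ninth) has A♭ as its 9th, and F♯ minor eleventh has E as its 7th.
From A♭ to E: 8 semitones over a fifth = augmented.

augmented fifth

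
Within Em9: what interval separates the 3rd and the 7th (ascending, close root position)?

perfect 5th

The chord tones of Em9 (E minor ninth) are E G B D F♯.
So we need the interval from G up to D.
Counting 5 letters and 7 half steps from G gives a perfect fifth.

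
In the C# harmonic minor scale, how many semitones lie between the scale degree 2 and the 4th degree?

3

The scale is C# D# E F# G# A B#.
D# up to F# is a minor third — 3 semitones.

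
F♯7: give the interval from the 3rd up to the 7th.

F♯ dominant seventh is spelled F♯-A♯-C♯-E.
3rd = A♯; 7th = E.
5 letter names make it a fifth; at 6 semitones (a half step narrower than perfect) the quality is diminished.

diminished fifth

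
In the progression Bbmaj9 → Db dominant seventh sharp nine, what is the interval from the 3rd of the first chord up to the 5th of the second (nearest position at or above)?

Bbmaj9 has D as its 3rd, and Db dominant seventh sharp nine has Ab as its 5th.
From D to Ab: 6 semitones over a fifth = diminished.

diminished 5th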